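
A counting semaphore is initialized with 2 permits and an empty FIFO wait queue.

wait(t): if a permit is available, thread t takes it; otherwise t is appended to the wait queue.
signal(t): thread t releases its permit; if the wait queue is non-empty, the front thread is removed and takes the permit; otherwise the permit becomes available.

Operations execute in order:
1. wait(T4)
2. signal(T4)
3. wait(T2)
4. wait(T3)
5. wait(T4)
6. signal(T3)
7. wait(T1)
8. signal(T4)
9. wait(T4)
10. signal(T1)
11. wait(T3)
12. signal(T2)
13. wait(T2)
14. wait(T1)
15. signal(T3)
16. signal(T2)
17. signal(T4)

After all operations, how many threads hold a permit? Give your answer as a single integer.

Step 1: wait(T4) -> count=1 queue=[] holders={T4}
Step 2: signal(T4) -> count=2 queue=[] holders={none}
Step 3: wait(T2) -> count=1 queue=[] holders={T2}
Step 4: wait(T3) -> count=0 queue=[] holders={T2,T3}
Step 5: wait(T4) -> count=0 queue=[T4] holders={T2,T3}
Step 6: signal(T3) -> count=0 queue=[] holders={T2,T4}
Step 7: wait(T1) -> count=0 queue=[T1] holders={T2,T4}
Step 8: signal(T4) -> count=0 queue=[] holders={T1,T2}
Step 9: wait(T4) -> count=0 queue=[T4] holders={T1,T2}
Step 10: signal(T1) -> count=0 queue=[] holders={T2,T4}
Step 11: wait(T3) -> count=0 queue=[T3] holders={T2,T4}
Step 12: signal(T2) -> count=0 queue=[] holders={T3,T4}
Step 13: wait(T2) -> count=0 queue=[T2] holders={T3,T4}
Step 14: wait(T1) -> count=0 queue=[T2,T1] holders={T3,T4}
Step 15: signal(T3) -> count=0 queue=[T1] holders={T2,T4}
Step 16: signal(T2) -> count=0 queue=[] holders={T1,T4}
Step 17: signal(T4) -> count=1 queue=[] holders={T1}
Final holders: {T1} -> 1 thread(s)

Answer: 1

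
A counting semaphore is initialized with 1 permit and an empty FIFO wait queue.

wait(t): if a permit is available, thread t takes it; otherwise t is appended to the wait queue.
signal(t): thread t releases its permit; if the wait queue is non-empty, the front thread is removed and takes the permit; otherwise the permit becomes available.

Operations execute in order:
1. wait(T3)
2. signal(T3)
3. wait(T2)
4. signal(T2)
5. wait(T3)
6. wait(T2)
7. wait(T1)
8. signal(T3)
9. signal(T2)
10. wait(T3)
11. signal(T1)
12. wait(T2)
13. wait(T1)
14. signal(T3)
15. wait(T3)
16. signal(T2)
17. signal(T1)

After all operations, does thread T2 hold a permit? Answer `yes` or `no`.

Step 1: wait(T3) -> count=0 queue=[] holders={T3}
Step 2: signal(T3) -> count=1 queue=[] holders={none}
Step 3: wait(T2) -> count=0 queue=[] holders={T2}
Step 4: signal(T2) -> count=1 queue=[] holders={none}
Step 5: wait(T3) -> count=0 queue=[] holders={T3}
Step 6: wait(T2) -> count=0 queue=[T2] holders={T3}
Step 7: wait(T1) -> count=0 queue=[T2,T1] holders={T3}
Step 8: signal(T3) -> count=0 queue=[T1] holders={T2}
Step 9: signal(T2) -> count=0 queue=[] holders={T1}
Step 10: wait(T3) -> count=0 queue=[T3] holders={T1}
Step 11: signal(T1) -> count=0 queue=[] holders={T3}
Step 12: wait(T2) -> count=0 queue=[T2] holders={T3}
Step 13: wait(T1) -> count=0 queue=[T2,T1] holders={T3}
Step 14: signal(T3) -> count=0 queue=[T1] holders={T2}
Step 15: wait(T3) -> count=0 queue=[T1,T3] holders={T2}
Step 16: signal(T2) -> count=0 queue=[T3] holders={T1}
Step 17: signal(T1) -> count=0 queue=[] holders={T3}
Final holders: {T3} -> T2 not in holders

Answer: no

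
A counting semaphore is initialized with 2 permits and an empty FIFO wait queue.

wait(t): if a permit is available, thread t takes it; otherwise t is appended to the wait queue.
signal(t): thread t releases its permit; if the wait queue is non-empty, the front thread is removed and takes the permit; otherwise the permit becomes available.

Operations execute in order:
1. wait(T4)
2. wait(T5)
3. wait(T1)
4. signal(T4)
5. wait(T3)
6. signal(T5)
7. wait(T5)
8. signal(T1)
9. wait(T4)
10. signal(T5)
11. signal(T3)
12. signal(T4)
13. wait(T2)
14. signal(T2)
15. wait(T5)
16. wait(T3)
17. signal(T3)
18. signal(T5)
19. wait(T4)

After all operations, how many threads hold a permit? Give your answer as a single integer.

Answer: 1

Derivation:
Step 1: wait(T4) -> count=1 queue=[] holders={T4}
Step 2: wait(T5) -> count=0 queue=[] holders={T4,T5}
Step 3: wait(T1) -> count=0 queue=[T1] holders={T4,T5}
Step 4: signal(T4) -> count=0 queue=[] holders={T1,T5}
Step 5: wait(T3) -> count=0 queue=[T3] holders={T1,T5}
Step 6: signal(T5) -> count=0 queue=[] holders={T1,T3}
Step 7: wait(T5) -> count=0 queue=[T5] holders={T1,T3}
Step 8: signal(T1) -> count=0 queue=[] holders={T3,T5}
Step 9: wait(T4) -> count=0 queue=[T4] holders={T3,T5}
Step 10: signal(T5) -> count=0 queue=[] holders={T3,T4}
Step 11: signal(T3) -> count=1 queue=[] holders={T4}
Step 12: signal(T4) -> count=2 queue=[] holders={none}
Step 13: wait(T2) -> count=1 queue=[] holders={T2}
Step 14: signal(T2) -> count=2 queue=[] holders={none}
Step 15: wait(T5) -> count=1 queue=[] holders={T5}
Step 16: wait(T3) -> count=0 queue=[] holders={T3,T5}
Step 17: signal(T3) -> count=1 queue=[] holders={T5}
Step 18: signal(T5) -> count=2 queue=[] holders={none}
Step 19: wait(T4) -> count=1 queue=[] holders={T4}
Final holders: {T4} -> 1 thread(s)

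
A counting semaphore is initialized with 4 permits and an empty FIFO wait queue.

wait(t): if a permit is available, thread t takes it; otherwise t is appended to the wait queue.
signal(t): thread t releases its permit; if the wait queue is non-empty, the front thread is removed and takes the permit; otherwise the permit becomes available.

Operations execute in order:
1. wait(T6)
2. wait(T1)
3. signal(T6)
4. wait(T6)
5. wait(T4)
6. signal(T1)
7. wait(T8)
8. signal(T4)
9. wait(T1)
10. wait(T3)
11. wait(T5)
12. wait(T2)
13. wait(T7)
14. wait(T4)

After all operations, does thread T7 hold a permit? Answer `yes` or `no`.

Answer: no

Derivation:
Step 1: wait(T6) -> count=3 queue=[] holders={T6}
Step 2: wait(T1) -> count=2 queue=[] holders={T1,T6}
Step 3: signal(T6) -> count=3 queue=[] holders={T1}
Step 4: wait(T6) -> count=2 queue=[] holders={T1,T6}
Step 5: wait(T4) -> count=1 queue=[] holders={T1,T4,T6}
Step 6: signal(T1) -> count=2 queue=[] holders={T4,T6}
Step 7: wait(T8) -> count=1 queue=[] holders={T4,T6,T8}
Step 8: signal(T4) -> count=2 queue=[] holders={T6,T8}
Step 9: wait(T1) -> count=1 queue=[] holders={T1,T6,T8}
Step 10: wait(T3) -> count=0 queue=[] holders={T1,T3,T6,T8}
Step 11: wait(T5) -> count=0 queue=[T5] holders={T1,T3,T6,T8}
Step 12: wait(T2) -> count=0 queue=[T5,T2] holders={T1,T3,T6,T8}
Step 13: wait(T7) -> count=0 queue=[T5,T2,T7] holders={T1,T3,T6,T8}
Step 14: wait(T4) -> count=0 queue=[T5,T2,T7,T4] holders={T1,T3,T6,T8}
Final holders: {T1,T3,T6,T8} -> T7 not in holders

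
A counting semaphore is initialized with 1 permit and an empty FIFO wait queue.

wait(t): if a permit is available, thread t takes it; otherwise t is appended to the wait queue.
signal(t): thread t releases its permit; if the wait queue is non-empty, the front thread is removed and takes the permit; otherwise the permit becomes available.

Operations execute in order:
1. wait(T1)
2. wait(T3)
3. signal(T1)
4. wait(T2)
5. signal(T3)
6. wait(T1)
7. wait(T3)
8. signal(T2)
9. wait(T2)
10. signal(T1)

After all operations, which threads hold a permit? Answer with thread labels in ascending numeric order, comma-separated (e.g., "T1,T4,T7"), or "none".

Step 1: wait(T1) -> count=0 queue=[] holders={T1}
Step 2: wait(T3) -> count=0 queue=[T3] holders={T1}
Step 3: signal(T1) -> count=0 queue=[] holders={T3}
Step 4: wait(T2) -> count=0 queue=[T2] holders={T3}
Step 5: signal(T3) -> count=0 queue=[] holders={T2}
Step 6: wait(T1) -> count=0 queue=[T1] holders={T2}
Step 7: wait(T3) -> count=0 queue=[T1,T3] holders={T2}
Step 8: signal(T2) -> count=0 queue=[T3] holders={T1}
Step 9: wait(T2) -> count=0 queue=[T3,T2] holders={T1}
Step 10: signal(T1) -> count=0 queue=[T2] holders={T3}
Final holders: T3

Answer: T3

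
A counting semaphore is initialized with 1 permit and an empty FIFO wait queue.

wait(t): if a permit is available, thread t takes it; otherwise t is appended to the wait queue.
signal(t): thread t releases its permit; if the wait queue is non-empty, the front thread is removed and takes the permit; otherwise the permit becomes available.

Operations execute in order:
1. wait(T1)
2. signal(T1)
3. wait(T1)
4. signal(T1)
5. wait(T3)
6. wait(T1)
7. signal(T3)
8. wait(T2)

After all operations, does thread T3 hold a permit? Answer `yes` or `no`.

Step 1: wait(T1) -> count=0 queue=[] holders={T1}
Step 2: signal(T1) -> count=1 queue=[] holders={none}
Step 3: wait(T1) -> count=0 queue=[] holders={T1}
Step 4: signal(T1) -> count=1 queue=[] holders={none}
Step 5: wait(T3) -> count=0 queue=[] holders={T3}
Step 6: wait(T1) -> count=0 queue=[T1] holders={T3}
Step 7: signal(T3) -> count=0 queue=[] holders={T1}
Step 8: wait(T2) -> count=0 queue=[T2] holders={T1}
Final holders: {T1} -> T3 not in holders

Answer: no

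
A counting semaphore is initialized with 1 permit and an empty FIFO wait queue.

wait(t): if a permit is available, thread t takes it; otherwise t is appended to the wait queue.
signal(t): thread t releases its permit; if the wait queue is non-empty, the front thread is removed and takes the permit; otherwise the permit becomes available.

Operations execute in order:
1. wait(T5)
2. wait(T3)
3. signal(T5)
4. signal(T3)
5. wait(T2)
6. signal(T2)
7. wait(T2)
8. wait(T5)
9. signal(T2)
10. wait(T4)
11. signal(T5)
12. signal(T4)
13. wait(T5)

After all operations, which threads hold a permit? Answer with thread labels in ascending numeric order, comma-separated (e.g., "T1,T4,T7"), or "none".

Step 1: wait(T5) -> count=0 queue=[] holders={T5}
Step 2: wait(T3) -> count=0 queue=[T3] holders={T5}
Step 3: signal(T5) -> count=0 queue=[] holders={T3}
Step 4: signal(T3) -> count=1 queue=[] holders={none}
Step 5: wait(T2) -> count=0 queue=[] holders={T2}
Step 6: signal(T2) -> count=1 queue=[] holders={none}
Step 7: wait(T2) -> count=0 queue=[] holders={T2}
Step 8: wait(T5) -> count=0 queue=[T5] holders={T2}
Step 9: signal(T2) -> count=0 queue=[] holders={T5}
Step 10: wait(T4) -> count=0 queue=[T4] holders={T5}
Step 11: signal(T5) -> count=0 queue=[] holders={T4}
Step 12: signal(T4) -> count=1 queue=[] holders={none}
Step 13: wait(T5) -> count=0 queue=[] holders={T5}
Final holders: T5

Answer: T5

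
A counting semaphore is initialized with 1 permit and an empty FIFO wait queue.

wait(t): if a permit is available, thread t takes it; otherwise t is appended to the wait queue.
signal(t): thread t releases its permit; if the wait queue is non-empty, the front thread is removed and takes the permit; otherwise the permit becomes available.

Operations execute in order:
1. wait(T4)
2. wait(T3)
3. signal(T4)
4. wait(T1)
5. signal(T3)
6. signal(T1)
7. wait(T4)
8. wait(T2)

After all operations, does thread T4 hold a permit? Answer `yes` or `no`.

Step 1: wait(T4) -> count=0 queue=[] holders={T4}
Step 2: wait(T3) -> count=0 queue=[T3] holders={T4}
Step 3: signal(T4) -> count=0 queue=[] holders={T3}
Step 4: wait(T1) -> count=0 queue=[T1] holders={T3}
Step 5: signal(T3) -> count=0 queue=[] holders={T1}
Step 6: signal(T1) -> count=1 queue=[] holders={none}
Step 7: wait(T4) -> count=0 queue=[] holders={T4}
Step 8: wait(T2) -> count=0 queue=[T2] holders={T4}
Final holders: {T4} -> T4 in holders

Answer: yes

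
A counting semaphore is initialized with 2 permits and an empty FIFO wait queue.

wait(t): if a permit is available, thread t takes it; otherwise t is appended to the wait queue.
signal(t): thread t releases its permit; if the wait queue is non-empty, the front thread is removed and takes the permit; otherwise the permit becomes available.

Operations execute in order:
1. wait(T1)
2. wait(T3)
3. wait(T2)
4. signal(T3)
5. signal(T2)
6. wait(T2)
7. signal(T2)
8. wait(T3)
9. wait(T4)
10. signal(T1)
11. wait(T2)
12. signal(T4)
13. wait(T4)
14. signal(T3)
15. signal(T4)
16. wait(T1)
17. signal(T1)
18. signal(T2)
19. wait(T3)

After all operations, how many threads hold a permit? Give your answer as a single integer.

Answer: 1

Derivation:
Step 1: wait(T1) -> count=1 queue=[] holders={T1}
Step 2: wait(T3) -> count=0 queue=[] holders={T1,T3}
Step 3: wait(T2) -> count=0 queue=[T2] holders={T1,T3}
Step 4: signal(T3) -> count=0 queue=[] holders={T1,T2}
Step 5: signal(T2) -> count=1 queue=[] holders={T1}
Step 6: wait(T2) -> count=0 queue=[] holders={T1,T2}
Step 7: signal(T2) -> count=1 queue=[] holders={T1}
Step 8: wait(T3) -> count=0 queue=[] holders={T1,T3}
Step 9: wait(T4) -> count=0 queue=[T4] holders={T1,T3}
Step 10: signal(T1) -> count=0 queue=[] holders={T3,T4}
Step 11: wait(T2) -> count=0 queue=[T2] holders={T3,T4}
Step 12: signal(T4) -> count=0 queue=[] holders={T2,T3}
Step 13: wait(T4) -> count=0 queue=[T4] holders={T2,T3}
Step 14: signal(T3) -> count=0 queue=[] holders={T2,T4}
Step 15: signal(T4) -> count=1 queue=[] holders={T2}
Step 16: wait(T1) -> count=0 queue=[] holders={T1,T2}
Step 17: signal(T1) -> count=1 queue=[] holders={T2}
Step 18: signal(T2) -> count=2 queue=[] holders={none}
Step 19: wait(T3) -> count=1 queue=[] holders={T3}
Final holders: {T3} -> 1 thread(s)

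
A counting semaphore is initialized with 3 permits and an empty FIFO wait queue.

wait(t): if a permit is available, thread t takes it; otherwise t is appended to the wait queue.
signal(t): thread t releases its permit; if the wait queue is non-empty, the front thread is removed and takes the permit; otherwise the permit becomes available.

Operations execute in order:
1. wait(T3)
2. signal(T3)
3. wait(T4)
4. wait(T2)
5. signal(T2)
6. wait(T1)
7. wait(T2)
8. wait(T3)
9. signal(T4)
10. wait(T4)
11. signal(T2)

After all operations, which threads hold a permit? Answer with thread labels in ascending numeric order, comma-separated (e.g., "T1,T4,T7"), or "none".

Step 1: wait(T3) -> count=2 queue=[] holders={T3}
Step 2: signal(T3) -> count=3 queue=[] holders={none}
Step 3: wait(T4) -> count=2 queue=[] holders={T4}
Step 4: wait(T2) -> count=1 queue=[] holders={T2,T4}
Step 5: signal(T2) -> count=2 queue=[] holders={T4}
Step 6: wait(T1) -> count=1 queue=[] holders={T1,T4}
Step 7: wait(T2) -> count=0 queue=[] holders={T1,T2,T4}
Step 8: wait(T3) -> count=0 queue=[T3] holders={T1,T2,T4}
Step 9: signal(T4) -> count=0 queue=[] holders={T1,T2,T3}
Step 10: wait(T4) -> count=0 queue=[T4] holders={T1,T2,T3}
Step 11: signal(T2) -> count=0 queue=[] holders={T1,T3,T4}
Final holders: T1,T3,T4

Answer: T1,T3,T4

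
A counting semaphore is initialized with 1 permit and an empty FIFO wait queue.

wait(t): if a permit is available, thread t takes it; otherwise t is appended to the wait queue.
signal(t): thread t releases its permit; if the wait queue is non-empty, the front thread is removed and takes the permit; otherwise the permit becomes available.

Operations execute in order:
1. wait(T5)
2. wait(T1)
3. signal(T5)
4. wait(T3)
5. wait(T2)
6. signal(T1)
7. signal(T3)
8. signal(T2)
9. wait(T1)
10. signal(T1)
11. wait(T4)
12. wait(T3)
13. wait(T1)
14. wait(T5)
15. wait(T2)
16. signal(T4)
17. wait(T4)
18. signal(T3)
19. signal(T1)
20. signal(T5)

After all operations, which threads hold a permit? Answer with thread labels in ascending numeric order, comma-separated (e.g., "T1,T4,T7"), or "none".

Answer: T2

Derivation:
Step 1: wait(T5) -> count=0 queue=[] holders={T5}
Step 2: wait(T1) -> count=0 queue=[T1] holders={T5}
Step 3: signal(T5) -> count=0 queue=[] holders={T1}
Step 4: wait(T3) -> count=0 queue=[T3] holders={T1}
Step 5: wait(T2) -> count=0 queue=[T3,T2] holders={T1}
Step 6: signal(T1) -> count=0 queue=[T2] holders={T3}
Step 7: signal(T3) -> count=0 queue=[] holders={T2}
Step 8: signal(T2) -> count=1 queue=[] holders={none}
Step 9: wait(T1) -> count=0 queue=[] holders={T1}
Step 10: signal(T1) -> count=1 queue=[] holders={none}
Step 11: wait(T4) -> count=0 queue=[] holders={T4}
Step 12: wait(T3) -> count=0 queue=[T3] holders={T4}
Step 13: wait(T1) -> count=0 queue=[T3,T1] holders={T4}
Step 14: wait(T5) -> count=0 queue=[T3,T1,T5] holders={T4}
Step 15: wait(T2) -> count=0 queue=[T3,T1,T5,T2] holders={T4}
Step 16: signal(T4) -> count=0 queue=[T1,T5,T2] holders={T3}
Step 17: wait(T4) -> count=0 queue=[T1,T5,T2,T4] holders={T3}
Step 18: signal(T3) -> count=0 queue=[T5,T2,T4] holders={T1}
Step 19: signal(T1) -> count=0 queue=[T2,T4] holders={T5}
Step 20: signal(T5) -> count=0 queue=[T4] holders={T2}
Final holders: T2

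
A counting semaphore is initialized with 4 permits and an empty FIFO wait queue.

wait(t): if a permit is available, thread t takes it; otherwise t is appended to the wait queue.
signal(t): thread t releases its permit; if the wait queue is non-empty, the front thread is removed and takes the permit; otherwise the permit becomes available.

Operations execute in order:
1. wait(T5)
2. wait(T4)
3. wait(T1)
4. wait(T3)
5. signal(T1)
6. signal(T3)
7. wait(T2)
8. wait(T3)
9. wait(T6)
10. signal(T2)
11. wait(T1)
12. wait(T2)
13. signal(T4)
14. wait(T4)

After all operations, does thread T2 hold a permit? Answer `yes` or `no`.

Step 1: wait(T5) -> count=3 queue=[] holders={T5}
Step 2: wait(T4) -> count=2 queue=[] holders={T4,T5}
Step 3: wait(T1) -> count=1 queue=[] holders={T1,T4,T5}
Step 4: wait(T3) -> count=0 queue=[] holders={T1,T3,T4,T5}
Step 5: signal(T1) -> count=1 queue=[] holders={T3,T4,T5}
Step 6: signal(T3) -> count=2 queue=[] holders={T4,T5}
Step 7: wait(T2) -> count=1 queue=[] holders={T2,T4,T5}
Step 8: wait(T3) -> count=0 queue=[] holders={T2,T3,T4,T5}
Step 9: wait(T6) -> count=0 queue=[T6] holders={T2,T3,T4,T5}
Step 10: signal(T2) -> count=0 queue=[] holders={T3,T4,T5,T6}
Step 11: wait(T1) -> count=0 queue=[T1] holders={T3,T4,T5,T6}
Step 12: wait(T2) -> count=0 queue=[T1,T2] holders={T3,T4,T5,T6}
Step 13: signal(T4) -> count=0 queue=[T2] holders={T1,T3,T5,T6}
Step 14: wait(T4) -> count=0 queue=[T2,T4] holders={T1,T3,T5,T6}
Final holders: {T1,T3,T5,T6} -> T2 not in holders

Answer: no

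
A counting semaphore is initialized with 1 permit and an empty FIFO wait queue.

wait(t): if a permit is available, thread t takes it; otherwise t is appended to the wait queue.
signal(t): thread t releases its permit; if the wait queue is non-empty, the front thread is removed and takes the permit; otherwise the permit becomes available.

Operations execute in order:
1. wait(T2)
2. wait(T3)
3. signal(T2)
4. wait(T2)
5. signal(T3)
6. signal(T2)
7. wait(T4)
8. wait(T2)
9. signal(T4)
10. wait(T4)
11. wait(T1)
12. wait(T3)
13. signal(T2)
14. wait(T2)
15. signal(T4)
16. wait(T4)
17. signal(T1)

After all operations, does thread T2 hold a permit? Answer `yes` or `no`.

Answer: no

Derivation:
Step 1: wait(T2) -> count=0 queue=[] holders={T2}
Step 2: wait(T3) -> count=0 queue=[T3] holders={T2}
Step 3: signal(T2) -> count=0 queue=[] holders={T3}
Step 4: wait(T2) -> count=0 queue=[T2] holders={T3}
Step 5: signal(T3) -> count=0 queue=[] holders={T2}
Step 6: signal(T2) -> count=1 queue=[] holders={none}
Step 7: wait(T4) -> count=0 queue=[] holders={T4}
Step 8: wait(T2) -> count=0 queue=[T2] holders={T4}
Step 9: signal(T4) -> count=0 queue=[] holders={T2}
Step 10: wait(T4) -> count=0 queue=[T4] holders={T2}
Step 11: wait(T1) -> count=0 queue=[T4,T1] holders={T2}
Step 12: wait(T3) -> count=0 queue=[T4,T1,T3] holders={T2}
Step 13: signal(T2) -> count=0 queue=[T1,T3] holders={T4}
Step 14: wait(T2) -> count=0 queue=[T1,T3,T2] holders={T4}
Step 15: signal(T4) -> count=0 queue=[T3,T2] holders={T1}
Step 16: wait(T4) -> count=0 queue=[T3,T2,T4] holders={T1}
Step 17: signal(T1) -> count=0 queue=[T2,T4] holders={T3}
Final holders: {T3} -> T2 not in holders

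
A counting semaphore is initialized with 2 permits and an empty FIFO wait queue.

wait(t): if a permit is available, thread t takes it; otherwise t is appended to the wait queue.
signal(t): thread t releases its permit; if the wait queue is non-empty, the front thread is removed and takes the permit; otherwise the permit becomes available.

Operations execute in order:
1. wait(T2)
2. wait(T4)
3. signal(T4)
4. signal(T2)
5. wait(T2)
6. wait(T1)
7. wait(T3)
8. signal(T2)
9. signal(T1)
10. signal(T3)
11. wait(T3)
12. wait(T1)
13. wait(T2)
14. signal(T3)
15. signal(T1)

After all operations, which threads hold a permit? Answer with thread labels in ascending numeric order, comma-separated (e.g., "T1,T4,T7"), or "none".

Step 1: wait(T2) -> count=1 queue=[] holders={T2}
Step 2: wait(T4) -> count=0 queue=[] holders={T2,T4}
Step 3: signal(T4) -> count=1 queue=[] holders={T2}
Step 4: signal(T2) -> count=2 queue=[] holders={none}
Step 5: wait(T2) -> count=1 queue=[] holders={T2}
Step 6: wait(T1) -> count=0 queue=[] holders={T1,T2}
Step 7: wait(T3) -> count=0 queue=[T3] holders={T1,T2}
Step 8: signal(T2) -> count=0 queue=[] holders={T1,T3}
Step 9: signal(T1) -> count=1 queue=[] holders={T3}
Step 10: signal(T3) -> count=2 queue=[] holders={none}
Step 11: wait(T3) -> count=1 queue=[] holders={T3}
Step 12: wait(T1) -> count=0 queue=[] holders={T1,T3}
Step 13: wait(T2) -> count=0 queue=[T2] holders={T1,T3}
Step 14: signal(T3) -> count=0 queue=[] holders={T1,T2}
Step 15: signal(T1) -> count=1 queue=[] holders={T2}
Final holders: T2

Answer: T2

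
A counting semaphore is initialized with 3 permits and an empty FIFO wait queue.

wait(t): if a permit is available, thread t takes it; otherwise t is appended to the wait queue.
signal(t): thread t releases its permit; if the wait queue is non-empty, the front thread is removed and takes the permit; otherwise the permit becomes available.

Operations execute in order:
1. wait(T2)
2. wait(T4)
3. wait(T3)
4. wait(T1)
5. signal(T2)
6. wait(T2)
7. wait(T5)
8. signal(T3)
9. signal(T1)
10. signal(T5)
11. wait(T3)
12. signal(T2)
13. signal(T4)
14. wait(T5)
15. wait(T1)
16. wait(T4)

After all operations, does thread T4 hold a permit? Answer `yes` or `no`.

Answer: no

Derivation:
Step 1: wait(T2) -> count=2 queue=[] holders={T2}
Step 2: wait(T4) -> count=1 queue=[] holders={T2,T4}
Step 3: wait(T3) -> count=0 queue=[] holders={T2,T3,T4}
Step 4: wait(T1) -> count=0 queue=[T1] holders={T2,T3,T4}
Step 5: signal(T2) -> count=0 queue=[] holders={T1,T3,T4}
Step 6: wait(T2) -> count=0 queue=[T2] holders={T1,T3,T4}
Step 7: wait(T5) -> count=0 queue=[T2,T5] holders={T1,T3,T4}
Step 8: signal(T3) -> count=0 queue=[T5] holders={T1,T2,T4}
Step 9: signal(T1) -> count=0 queue=[] holders={T2,T4,T5}
Step 10: signal(T5) -> count=1 queue=[] holders={T2,T4}
Step 11: wait(T3) -> count=0 queue=[] holders={T2,T3,T4}
Step 12: signal(T2) -> count=1 queue=[] holders={T3,T4}
Step 13: signal(T4) -> count=2 queue=[] holders={T3}
Step 14: wait(T5) -> count=1 queue=[] holders={T3,T5}
Step 15: wait(T1) -> count=0 queue=[] holders={T1,T3,T5}
Step 16: wait(T4) -> count=0 queue=[T4] holders={T1,T3,T5}
Final holders: {T1,T3,T5} -> T4 not in holders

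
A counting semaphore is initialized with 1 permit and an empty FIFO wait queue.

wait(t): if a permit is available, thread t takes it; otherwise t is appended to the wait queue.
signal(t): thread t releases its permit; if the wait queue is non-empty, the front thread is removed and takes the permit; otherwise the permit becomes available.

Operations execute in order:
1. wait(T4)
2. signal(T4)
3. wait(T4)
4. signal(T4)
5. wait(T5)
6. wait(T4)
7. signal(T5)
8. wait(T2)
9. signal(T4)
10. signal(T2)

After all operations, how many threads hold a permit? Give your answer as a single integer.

Step 1: wait(T4) -> count=0 queue=[] holders={T4}
Step 2: signal(T4) -> count=1 queue=[] holders={none}
Step 3: wait(T4) -> count=0 queue=[] holders={T4}
Step 4: signal(T4) -> count=1 queue=[] holders={none}
Step 5: wait(T5) -> count=0 queue=[] holders={T5}
Step 6: wait(T4) -> count=0 queue=[T4] holders={T5}
Step 7: signal(T5) -> count=0 queue=[] holders={T4}
Step 8: wait(T2) -> count=0 queue=[T2] holders={T4}
Step 9: signal(T4) -> count=0 queue=[] holders={T2}
Step 10: signal(T2) -> count=1 queue=[] holders={none}
Final holders: {none} -> 0 thread(s)

Answer: 0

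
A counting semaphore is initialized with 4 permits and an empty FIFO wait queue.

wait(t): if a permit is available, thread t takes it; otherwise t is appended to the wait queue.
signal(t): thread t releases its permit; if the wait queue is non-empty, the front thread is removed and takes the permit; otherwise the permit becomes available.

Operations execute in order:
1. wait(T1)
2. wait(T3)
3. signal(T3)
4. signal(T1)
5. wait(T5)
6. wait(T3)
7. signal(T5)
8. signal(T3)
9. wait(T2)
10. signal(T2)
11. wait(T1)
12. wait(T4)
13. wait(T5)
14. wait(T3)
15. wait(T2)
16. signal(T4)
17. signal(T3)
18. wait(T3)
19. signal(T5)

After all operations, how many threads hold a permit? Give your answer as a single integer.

Answer: 3

Derivation:
Step 1: wait(T1) -> count=3 queue=[] holders={T1}
Step 2: wait(T3) -> count=2 queue=[] holders={T1,T3}
Step 3: signal(T3) -> count=3 queue=[] holders={T1}
Step 4: signal(T1) -> count=4 queue=[] holders={none}
Step 5: wait(T5) -> count=3 queue=[] holders={T5}
Step 6: wait(T3) -> count=2 queue=[] holders={T3,T5}
Step 7: signal(T5) -> count=3 queue=[] holders={T3}
Step 8: signal(T3) -> count=4 queue=[] holders={none}
Step 9: wait(T2) -> count=3 queue=[] holders={T2}
Step 10: signal(T2) -> count=4 queue=[] holders={none}
Step 11: wait(T1) -> count=3 queue=[] holders={T1}
Step 12: wait(T4) -> count=2 queue=[] holders={T1,T4}
Step 13: wait(T5) -> count=1 queue=[] holders={T1,T4,T5}
Step 14: wait(T3) -> count=0 queue=[] holders={T1,T3,T4,T5}
Step 15: wait(T2) -> count=0 queue=[T2] holders={T1,T3,T4,T5}
Step 16: signal(T4) -> count=0 queue=[] holders={T1,T2,T3,T5}
Step 17: signal(T3) -> count=1 queue=[] holders={T1,T2,T5}
Step 18: wait(T3) -> count=0 queue=[] holders={T1,T2,T3,T5}
Step 19: signal(T5) -> count=1 queue=[] holders={T1,T2,T3}
Final holders: {T1,T2,T3} -> 3 thread(s)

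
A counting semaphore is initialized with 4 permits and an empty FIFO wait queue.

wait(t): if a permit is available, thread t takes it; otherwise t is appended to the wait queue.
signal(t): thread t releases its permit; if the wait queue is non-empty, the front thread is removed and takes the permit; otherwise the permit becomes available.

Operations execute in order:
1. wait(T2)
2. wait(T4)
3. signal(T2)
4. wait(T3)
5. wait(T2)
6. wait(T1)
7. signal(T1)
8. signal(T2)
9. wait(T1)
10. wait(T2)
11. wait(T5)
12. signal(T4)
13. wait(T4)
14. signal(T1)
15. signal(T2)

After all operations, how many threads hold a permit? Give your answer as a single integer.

Step 1: wait(T2) -> count=3 queue=[] holders={T2}
Step 2: wait(T4) -> count=2 queue=[] holders={T2,T4}
Step 3: signal(T2) -> count=3 queue=[] holders={T4}
Step 4: wait(T3) -> count=2 queue=[] holders={T3,T4}
Step 5: wait(T2) -> count=1 queue=[] holders={T2,T3,T4}
Step 6: wait(T1) -> count=0 queue=[] holders={T1,T2,T3,T4}
Step 7: signal(T1) -> count=1 queue=[] holders={T2,T3,T4}
Step 8: signal(T2) -> count=2 queue=[] holders={T3,T4}
Step 9: wait(T1) -> count=1 queue=[] holders={T1,T3,T4}
Step 10: wait(T2) -> count=0 queue=[] holders={T1,T2,T3,T4}
Step 11: wait(T5) -> count=0 queue=[T5] holders={T1,T2,T3,T4}
Step 12: signal(T4) -> count=0 queue=[] holders={T1,T2,T3,T5}
Step 13: wait(T4) -> count=0 queue=[T4] holders={T1,T2,T3,T5}
Step 14: signal(T1) -> count=0 queue=[] holders={T2,T3,T4,T5}
Step 15: signal(T2) -> count=1 queue=[] holders={T3,T4,T5}
Final holders: {T3,T4,T5} -> 3 thread(s)

Answer: 3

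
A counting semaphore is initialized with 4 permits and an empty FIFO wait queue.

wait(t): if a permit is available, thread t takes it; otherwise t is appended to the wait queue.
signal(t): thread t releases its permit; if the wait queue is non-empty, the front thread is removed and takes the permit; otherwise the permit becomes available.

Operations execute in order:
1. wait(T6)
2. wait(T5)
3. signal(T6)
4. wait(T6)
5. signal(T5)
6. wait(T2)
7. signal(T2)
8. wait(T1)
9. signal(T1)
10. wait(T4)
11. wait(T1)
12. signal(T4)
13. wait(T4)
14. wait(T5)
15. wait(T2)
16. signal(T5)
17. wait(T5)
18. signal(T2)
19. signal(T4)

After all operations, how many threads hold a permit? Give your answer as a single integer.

Step 1: wait(T6) -> count=3 queue=[] holders={T6}
Step 2: wait(T5) -> count=2 queue=[] holders={T5,T6}
Step 3: signal(T6) -> count=3 queue=[] holders={T5}
Step 4: wait(T6) -> count=2 queue=[] holders={T5,T6}
Step 5: signal(T5) -> count=3 queue=[] holders={T6}
Step 6: wait(T2) -> count=2 queue=[] holders={T2,T6}
Step 7: signal(T2) -> count=3 queue=[] holders={T6}
Step 8: wait(T1) -> count=2 queue=[] holders={T1,T6}
Step 9: signal(T1) -> count=3 queue=[] holders={T6}
Step 10: wait(T4) -> count=2 queue=[] holders={T4,T6}
Step 11: wait(T1) -> count=1 queue=[] holders={T1,T4,T6}
Step 12: signal(T4) -> count=2 queue=[] holders={T1,T6}
Step 13: wait(T4) -> count=1 queue=[] holders={T1,T4,T6}
Step 14: wait(T5) -> count=0 queue=[] holders={T1,T4,T5,T6}
Step 15: wait(T2) -> count=0 queue=[T2] holders={T1,T4,T5,T6}
Step 16: signal(T5) -> count=0 queue=[] holders={T1,T2,T4,T6}
Step 17: wait(T5) -> count=0 queue=[T5] holders={T1,T2,T4,T6}
Step 18: signal(T2) -> count=0 queue=[] holders={T1,T4,T5,T6}
Step 19: signal(T4) -> count=1 queue=[] holders={T1,T5,T6}
Final holders: {T1,T5,T6} -> 3 thread(s)

Answer: 3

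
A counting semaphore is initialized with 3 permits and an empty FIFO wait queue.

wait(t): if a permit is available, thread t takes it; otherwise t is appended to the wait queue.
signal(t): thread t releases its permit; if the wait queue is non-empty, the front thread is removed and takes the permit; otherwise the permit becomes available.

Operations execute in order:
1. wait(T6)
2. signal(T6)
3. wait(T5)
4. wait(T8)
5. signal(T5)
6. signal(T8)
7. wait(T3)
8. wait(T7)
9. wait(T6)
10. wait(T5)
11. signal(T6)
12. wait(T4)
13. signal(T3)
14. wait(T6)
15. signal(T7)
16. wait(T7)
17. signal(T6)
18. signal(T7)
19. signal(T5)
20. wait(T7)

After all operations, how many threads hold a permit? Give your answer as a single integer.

Answer: 2

Derivation:
Step 1: wait(T6) -> count=2 queue=[] holders={T6}
Step 2: signal(T6) -> count=3 queue=[] holders={none}
Step 3: wait(T5) -> count=2 queue=[] holders={T5}
Step 4: wait(T8) -> count=1 queue=[] holders={T5,T8}
Step 5: signal(T5) -> count=2 queue=[] holders={T8}
Step 6: signal(T8) -> count=3 queue=[] holders={none}
Step 7: wait(T3) -> count=2 queue=[] holders={T3}
Step 8: wait(T7) -> count=1 queue=[] holders={T3,T7}
Step 9: wait(T6) -> count=0 queue=[] holders={T3,T6,T7}
Step 10: wait(T5) -> count=0 queue=[T5] holders={T3,T6,T7}
Step 11: signal(T6) -> count=0 queue=[] holders={T3,T5,T7}
Step 12: wait(T4) -> count=0 queue=[T4] holders={T3,T5,T7}
Step 13: signal(T3) -> count=0 queue=[] holders={T4,T5,T7}
Step 14: wait(T6) -> count=0 queue=[T6] holders={T4,T5,T7}
Step 15: signal(T7) -> count=0 queue=[] holders={T4,T5,T6}
Step 16: wait(T7) -> count=0 queue=[T7] holders={T4,T5,T6}
Step 17: signal(T6) -> count=0 queue=[] holders={T4,T5,T7}
Step 18: signal(T7) -> count=1 queue=[] holders={T4,T5}
Step 19: signal(T5) -> count=2 queue=[] holders={T4}
Step 20: wait(T7) -> count=1 queue=[] holders={T4,T7}
Final holders: {T4,T7} -> 2 thread(s)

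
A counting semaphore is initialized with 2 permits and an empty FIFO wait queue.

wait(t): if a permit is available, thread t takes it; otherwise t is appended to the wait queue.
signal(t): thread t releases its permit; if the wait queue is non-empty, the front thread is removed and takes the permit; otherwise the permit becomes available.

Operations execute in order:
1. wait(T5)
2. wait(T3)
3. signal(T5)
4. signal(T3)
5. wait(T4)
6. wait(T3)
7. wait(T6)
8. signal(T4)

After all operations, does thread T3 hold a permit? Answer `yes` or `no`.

Step 1: wait(T5) -> count=1 queue=[] holders={T5}
Step 2: wait(T3) -> count=0 queue=[] holders={T3,T5}
Step 3: signal(T5) -> count=1 queue=[] holders={T3}
Step 4: signal(T3) -> count=2 queue=[] holders={none}
Step 5: wait(T4) -> count=1 queue=[] holders={T4}
Step 6: wait(T3) -> count=0 queue=[] holders={T3,T4}
Step 7: wait(T6) -> count=0 queue=[T6] holders={T3,T4}
Step 8: signal(T4) -> count=0 queue=[] holders={T3,T6}
Final holders: {T3,T6} -> T3 in holders

Answer: yes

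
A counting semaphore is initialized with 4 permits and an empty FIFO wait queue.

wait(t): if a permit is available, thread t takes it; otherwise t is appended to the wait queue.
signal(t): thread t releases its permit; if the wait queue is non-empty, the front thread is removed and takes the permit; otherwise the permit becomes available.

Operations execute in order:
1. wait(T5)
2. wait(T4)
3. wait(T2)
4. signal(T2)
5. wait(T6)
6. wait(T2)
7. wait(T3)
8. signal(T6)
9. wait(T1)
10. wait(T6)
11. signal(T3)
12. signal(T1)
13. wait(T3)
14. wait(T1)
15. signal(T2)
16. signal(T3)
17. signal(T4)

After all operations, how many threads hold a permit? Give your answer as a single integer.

Step 1: wait(T5) -> count=3 queue=[] holders={T5}
Step 2: wait(T4) -> count=2 queue=[] holders={T4,T5}
Step 3: wait(T2) -> count=1 queue=[] holders={T2,T4,T5}
Step 4: signal(T2) -> count=2 queue=[] holders={T4,T5}
Step 5: wait(T6) -> count=1 queue=[] holders={T4,T5,T6}
Step 6: wait(T2) -> count=0 queue=[] holders={T2,T4,T5,T6}
Step 7: wait(T3) -> count=0 queue=[T3] holders={T2,T4,T5,T6}
Step 8: signal(T6) -> count=0 queue=[] holders={T2,T3,T4,T5}
Step 9: wait(T1) -> count=0 queue=[T1] holders={T2,T3,T4,T5}
Step 10: wait(T6) -> count=0 queue=[T1,T6] holders={T2,T3,T4,T5}
Step 11: signal(T3) -> count=0 queue=[T6] holders={T1,T2,T4,T5}
Step 12: signal(T1) -> count=0 queue=[] holders={T2,T4,T5,T6}
Step 13: wait(T3) -> count=0 queue=[T3] holders={T2,T4,T5,T6}
Step 14: wait(T1) -> count=0 queue=[T3,T1] holders={T2,T4,T5,T6}
Step 15: signal(T2) -> count=0 queue=[T1] holders={T3,T4,T5,T6}
Step 16: signal(T3) -> count=0 queue=[] holders={T1,T4,T5,T6}
Step 17: signal(T4) -> count=1 queue=[] holders={T1,T5,T6}
Final holders: {T1,T5,T6} -> 3 thread(s)

Answer: 3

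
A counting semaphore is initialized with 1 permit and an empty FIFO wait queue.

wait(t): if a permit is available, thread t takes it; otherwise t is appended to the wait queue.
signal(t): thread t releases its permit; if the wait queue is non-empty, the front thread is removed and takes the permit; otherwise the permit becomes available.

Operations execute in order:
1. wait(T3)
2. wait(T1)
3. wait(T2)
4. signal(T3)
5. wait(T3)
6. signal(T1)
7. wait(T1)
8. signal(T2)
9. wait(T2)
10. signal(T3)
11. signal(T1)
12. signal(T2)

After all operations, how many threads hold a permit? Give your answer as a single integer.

Step 1: wait(T3) -> count=0 queue=[] holders={T3}
Step 2: wait(T1) -> count=0 queue=[T1] holders={T3}
Step 3: wait(T2) -> count=0 queue=[T1,T2] holders={T3}
Step 4: signal(T3) -> count=0 queue=[T2] holders={T1}
Step 5: wait(T3) -> count=0 queue=[T2,T3] holders={T1}
Step 6: signal(T1) -> count=0 queue=[T3] holders={T2}
Step 7: wait(T1) -> count=0 queue=[T3,T1] holders={T2}
Step 8: signal(T2) -> count=0 queue=[T1] holders={T3}
Step 9: wait(T2) -> count=0 queue=[T1,T2] holders={T3}
Step 10: signal(T3) -> count=0 queue=[T2] holders={T1}
Step 11: signal(T1) -> count=0 queue=[] holders={T2}
Step 12: signal(T2) -> count=1 queue=[] holders={none}
Final holders: {none} -> 0 thread(s)

Answer: 0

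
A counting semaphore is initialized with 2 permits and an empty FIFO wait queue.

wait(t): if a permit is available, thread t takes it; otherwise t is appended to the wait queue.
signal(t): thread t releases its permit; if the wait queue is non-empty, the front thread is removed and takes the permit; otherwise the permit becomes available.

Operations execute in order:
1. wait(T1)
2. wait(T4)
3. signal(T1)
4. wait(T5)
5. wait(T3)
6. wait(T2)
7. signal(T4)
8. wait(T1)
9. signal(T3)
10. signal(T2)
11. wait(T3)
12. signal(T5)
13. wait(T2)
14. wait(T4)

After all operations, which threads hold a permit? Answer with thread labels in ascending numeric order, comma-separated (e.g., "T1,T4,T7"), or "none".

Step 1: wait(T1) -> count=1 queue=[] holders={T1}
Step 2: wait(T4) -> count=0 queue=[] holders={T1,T4}
Step 3: signal(T1) -> count=1 queue=[] holders={T4}
Step 4: wait(T5) -> count=0 queue=[] holders={T4,T5}
Step 5: wait(T3) -> count=0 queue=[T3] holders={T4,T5}
Step 6: wait(T2) -> count=0 queue=[T3,T2] holders={T4,T5}
Step 7: signal(T4) -> count=0 queue=[T2] holders={T3,T5}
Step 8: wait(T1) -> count=0 queue=[T2,T1] holders={T3,T5}
Step 9: signal(T3) -> count=0 queue=[T1] holders={T2,T5}
Step 10: signal(T2) -> count=0 queue=[] holders={T1,T5}
Step 11: wait(T3) -> count=0 queue=[T3] holders={T1,T5}
Step 12: signal(T5) -> count=0 queue=[] holders={T1,T3}
Step 13: wait(T2) -> count=0 queue=[T2] holders={T1,T3}
Step 14: wait(T4) -> count=0 queue=[T2,T4] holders={T1,T3}
Final holders: T1,T3

Answer: T1,T3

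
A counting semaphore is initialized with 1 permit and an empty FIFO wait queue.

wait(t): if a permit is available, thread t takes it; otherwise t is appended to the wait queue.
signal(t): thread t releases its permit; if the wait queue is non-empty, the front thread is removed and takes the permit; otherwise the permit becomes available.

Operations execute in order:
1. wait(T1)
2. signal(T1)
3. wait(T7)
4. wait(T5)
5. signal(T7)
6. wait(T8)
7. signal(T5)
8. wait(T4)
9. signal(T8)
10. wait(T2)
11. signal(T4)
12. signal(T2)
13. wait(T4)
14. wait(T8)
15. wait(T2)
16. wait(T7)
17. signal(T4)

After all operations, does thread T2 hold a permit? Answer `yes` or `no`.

Step 1: wait(T1) -> count=0 queue=[] holders={T1}
Step 2: signal(T1) -> count=1 queue=[] holders={none}
Step 3: wait(T7) -> count=0 queue=[] holders={T7}
Step 4: wait(T5) -> count=0 queue=[T5] holders={T7}
Step 5: signal(T7) -> count=0 queue=[] holders={T5}
Step 6: wait(T8) -> count=0 queue=[T8] holders={T5}
Step 7: signal(T5) -> count=0 queue=[] holders={T8}
Step 8: wait(T4) -> count=0 queue=[T4] holders={T8}
Step 9: signal(T8) -> count=0 queue=[] holders={T4}
Step 10: wait(T2) -> count=0 queue=[T2] holders={T4}
Step 11: signal(T4) -> count=0 queue=[] holders={T2}
Step 12: signal(T2) -> count=1 queue=[] holders={none}
Step 13: wait(T4) -> count=0 queue=[] holders={T4}
Step 14: wait(T8) -> count=0 queue=[T8] holders={T4}
Step 15: wait(T2) -> count=0 queue=[T8,T2] holders={T4}
Step 16: wait(T7) -> count=0 queue=[T8,T2,T7] holders={T4}
Step 17: signal(T4) -> count=0 queue=[T2,T7] holders={T8}
Final holders: {T8} -> T2 not in holders

Answer: no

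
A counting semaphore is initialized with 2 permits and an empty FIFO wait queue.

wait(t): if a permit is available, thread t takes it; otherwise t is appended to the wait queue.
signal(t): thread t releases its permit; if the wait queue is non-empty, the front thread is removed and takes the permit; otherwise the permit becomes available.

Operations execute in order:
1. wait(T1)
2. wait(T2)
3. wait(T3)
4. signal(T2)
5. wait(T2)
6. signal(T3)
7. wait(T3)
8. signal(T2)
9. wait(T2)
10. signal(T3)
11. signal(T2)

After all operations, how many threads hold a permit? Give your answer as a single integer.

Answer: 1

Derivation:
Step 1: wait(T1) -> count=1 queue=[] holders={T1}
Step 2: wait(T2) -> count=0 queue=[] holders={T1,T2}
Step 3: wait(T3) -> count=0 queue=[T3] holders={T1,T2}
Step 4: signal(T2) -> count=0 queue=[] holders={T1,T3}
Step 5: wait(T2) -> count=0 queue=[T2] holders={T1,T3}
Step 6: signal(T3) -> count=0 queue=[] holders={T1,T2}
Step 7: wait(T3) -> count=0 queue=[T3] holders={T1,T2}
Step 8: signal(T2) -> count=0 queue=[] holders={T1,T3}
Step 9: wait(T2) -> count=0 queue=[T2] holders={T1,T3}
Step 10: signal(T3) -> count=0 queue=[] holders={T1,T2}
Step 11: signal(T2) -> count=1 queue=[] holders={T1}
Final holders: {T1} -> 1 thread(s)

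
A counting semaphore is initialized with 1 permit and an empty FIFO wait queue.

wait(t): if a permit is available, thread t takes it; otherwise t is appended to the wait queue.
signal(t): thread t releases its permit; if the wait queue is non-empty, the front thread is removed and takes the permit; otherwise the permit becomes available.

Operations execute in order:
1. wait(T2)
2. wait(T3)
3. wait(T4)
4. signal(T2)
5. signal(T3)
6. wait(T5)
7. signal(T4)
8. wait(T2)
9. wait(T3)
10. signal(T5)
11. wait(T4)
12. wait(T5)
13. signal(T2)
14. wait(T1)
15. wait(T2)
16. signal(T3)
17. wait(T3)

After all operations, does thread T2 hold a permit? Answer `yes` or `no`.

Step 1: wait(T2) -> count=0 queue=[] holders={T2}
Step 2: wait(T3) -> count=0 queue=[T3] holders={T2}
Step 3: wait(T4) -> count=0 queue=[T3,T4] holders={T2}
Step 4: signal(T2) -> count=0 queue=[T4] holders={T3}
Step 5: signal(T3) -> count=0 queue=[] holders={T4}
Step 6: wait(T5) -> count=0 queue=[T5] holders={T4}
Step 7: signal(T4) -> count=0 queue=[] holders={T5}
Step 8: wait(T2) -> count=0 queue=[T2] holders={T5}
Step 9: wait(T3) -> count=0 queue=[T2,T3] holders={T5}
Step 10: signal(T5) -> count=0 queue=[T3] holders={T2}
Step 11: wait(T4) -> count=0 queue=[T3,T4] holders={T2}
Step 12: wait(T5) -> count=0 queue=[T3,T4,T5] holders={T2}
Step 13: signal(T2) -> count=0 queue=[T4,T5] holders={T3}
Step 14: wait(T1) -> count=0 queue=[T4,T5,T1] holders={T3}
Step 15: wait(T2) -> count=0 queue=[T4,T5,T1,T2] holders={T3}
Step 16: signal(T3) -> count=0 queue=[T5,T1,T2] holders={T4}
Step 17: wait(T3) -> count=0 queue=[T5,T1,T2,T3] holders={T4}
Final holders: {T4} -> T2 not in holders

Answer: no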